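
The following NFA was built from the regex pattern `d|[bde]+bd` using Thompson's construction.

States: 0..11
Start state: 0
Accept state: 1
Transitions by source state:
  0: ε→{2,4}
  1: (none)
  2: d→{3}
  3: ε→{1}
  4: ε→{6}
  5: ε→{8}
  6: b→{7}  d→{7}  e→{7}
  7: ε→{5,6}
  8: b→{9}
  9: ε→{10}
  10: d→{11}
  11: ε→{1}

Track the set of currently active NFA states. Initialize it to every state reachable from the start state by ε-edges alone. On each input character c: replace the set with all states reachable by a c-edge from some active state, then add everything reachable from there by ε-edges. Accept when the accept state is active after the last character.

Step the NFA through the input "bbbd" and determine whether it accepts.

S₀ = ε-closure({0}) = {0,2,4,6}
'b' @ 1: {5,6,7,8}
'b' @ 2: {5,6,7,8,9,10}
'b' @ 3: {5,6,7,8,9,10}
'd' @ 4: {1,5,6,7,8,11}  [accepting]
after full input: {1,5,6,7,8,11}  (accept=1 in)

Answer: ACCEPT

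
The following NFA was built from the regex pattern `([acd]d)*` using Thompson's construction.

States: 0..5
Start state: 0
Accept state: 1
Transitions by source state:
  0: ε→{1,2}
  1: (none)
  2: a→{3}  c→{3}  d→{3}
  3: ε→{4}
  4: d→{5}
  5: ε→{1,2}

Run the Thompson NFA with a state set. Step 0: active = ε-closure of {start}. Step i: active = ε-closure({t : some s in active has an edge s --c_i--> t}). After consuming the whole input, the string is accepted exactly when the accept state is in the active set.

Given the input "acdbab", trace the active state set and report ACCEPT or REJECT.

start: ε-closure({0}) = {0,1,2}
'a' @ 1: {3,4}
'c' @ 2: {}  — no active states
rest 'dbab' ignored (set empty)
end set {} — state 1 not in

Answer: REJECT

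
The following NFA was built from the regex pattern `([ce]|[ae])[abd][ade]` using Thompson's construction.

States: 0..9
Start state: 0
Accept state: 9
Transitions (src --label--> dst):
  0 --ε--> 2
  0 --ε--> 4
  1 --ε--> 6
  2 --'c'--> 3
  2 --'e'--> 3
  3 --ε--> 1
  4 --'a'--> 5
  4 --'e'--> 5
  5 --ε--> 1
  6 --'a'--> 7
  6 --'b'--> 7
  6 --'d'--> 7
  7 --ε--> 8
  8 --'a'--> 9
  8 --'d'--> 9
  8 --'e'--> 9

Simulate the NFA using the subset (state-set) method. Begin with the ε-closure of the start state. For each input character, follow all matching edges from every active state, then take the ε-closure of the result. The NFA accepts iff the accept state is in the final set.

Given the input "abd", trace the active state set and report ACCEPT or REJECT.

S₀ = ε-closure({0}) = {0,2,4}
'a' @ 1: {1,5,6}
'b' @ 2: {7,8}
'd' @ 3: {9}  (accept∈set)
after full input: {9}  (accept=9 in)

Answer: ACCEPT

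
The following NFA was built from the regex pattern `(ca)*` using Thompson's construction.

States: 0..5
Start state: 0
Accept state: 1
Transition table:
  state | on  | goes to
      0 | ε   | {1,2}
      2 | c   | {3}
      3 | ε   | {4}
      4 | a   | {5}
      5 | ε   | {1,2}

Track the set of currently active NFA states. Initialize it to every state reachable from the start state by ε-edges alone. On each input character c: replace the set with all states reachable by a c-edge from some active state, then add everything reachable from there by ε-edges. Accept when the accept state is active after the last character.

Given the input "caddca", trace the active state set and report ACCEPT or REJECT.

start: ε-closure({0}) = {0,1,2}
'c' @ 1: {3,4}
'a' @ 2: {1,2,5}  ✓accept
'd' @ 3: {}  — dead — no transitions
rest 'dca' ignored (set empty)
final: {}; accept 1 not in set

Answer: REJECT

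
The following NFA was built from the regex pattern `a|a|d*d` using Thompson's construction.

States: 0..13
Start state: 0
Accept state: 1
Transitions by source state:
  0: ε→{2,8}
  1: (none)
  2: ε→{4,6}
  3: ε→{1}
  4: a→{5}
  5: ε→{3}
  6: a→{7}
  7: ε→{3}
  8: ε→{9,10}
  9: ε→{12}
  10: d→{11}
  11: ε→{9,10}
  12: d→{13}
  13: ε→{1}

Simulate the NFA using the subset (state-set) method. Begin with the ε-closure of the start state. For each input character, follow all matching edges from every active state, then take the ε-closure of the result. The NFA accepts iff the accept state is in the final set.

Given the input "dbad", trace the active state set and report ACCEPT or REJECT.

start: ε-closure({0}) = {0,2,4,6,8,9,10,12}
'd' @ 1: {1,9,10,11,12,13}  ✓accept
'b' @ 2: {}  — dead — no transitions
rest 'ad' ignored (set empty)
final: {}; accept 1 not in set

Answer: REJECT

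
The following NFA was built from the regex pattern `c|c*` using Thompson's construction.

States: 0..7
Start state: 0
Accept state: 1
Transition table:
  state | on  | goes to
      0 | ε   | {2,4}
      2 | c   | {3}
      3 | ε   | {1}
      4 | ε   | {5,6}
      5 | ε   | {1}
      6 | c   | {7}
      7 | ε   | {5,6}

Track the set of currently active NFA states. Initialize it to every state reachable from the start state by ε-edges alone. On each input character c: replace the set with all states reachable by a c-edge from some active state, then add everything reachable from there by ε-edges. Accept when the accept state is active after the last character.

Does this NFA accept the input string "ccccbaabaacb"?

S₀ = ε-closure({0}) = {0,1,2,4,5,6}
'c' @ 1: {1,3,5,6,7}  [accepting]
'c' @ 2: {1,5,6,7}  [accepting]
'c' @ 3: {1,5,6,7}  [accepting]
'c' @ 4: {1,5,6,7}  [accepting]
'b' @ 5: {}  — state set empty
rest 'aabaacb' ignored (set empty)
final: {}; accept 1 not in set

Answer: REJECT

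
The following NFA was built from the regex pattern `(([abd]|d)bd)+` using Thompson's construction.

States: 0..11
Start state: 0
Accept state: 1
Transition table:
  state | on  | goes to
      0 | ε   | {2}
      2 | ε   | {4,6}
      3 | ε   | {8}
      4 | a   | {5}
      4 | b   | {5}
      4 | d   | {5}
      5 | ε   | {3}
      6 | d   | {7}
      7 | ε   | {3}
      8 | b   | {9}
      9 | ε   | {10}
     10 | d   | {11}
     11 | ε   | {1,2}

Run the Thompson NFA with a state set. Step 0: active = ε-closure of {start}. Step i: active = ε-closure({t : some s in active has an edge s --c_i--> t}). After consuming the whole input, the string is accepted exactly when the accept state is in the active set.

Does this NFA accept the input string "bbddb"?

S₀ = ε-closure({0}) = {0,2,4,6}
'b' @ 1: {3,5,8}
'b' @ 2: {9,10}
'd' @ 3: {1,2,4,6,11}  ✓accept
'd' @ 4: {3,5,7,8}
'b' @ 5: {9,10}
after full input: {9,10}  (accept=1 not in)

Answer: REJECT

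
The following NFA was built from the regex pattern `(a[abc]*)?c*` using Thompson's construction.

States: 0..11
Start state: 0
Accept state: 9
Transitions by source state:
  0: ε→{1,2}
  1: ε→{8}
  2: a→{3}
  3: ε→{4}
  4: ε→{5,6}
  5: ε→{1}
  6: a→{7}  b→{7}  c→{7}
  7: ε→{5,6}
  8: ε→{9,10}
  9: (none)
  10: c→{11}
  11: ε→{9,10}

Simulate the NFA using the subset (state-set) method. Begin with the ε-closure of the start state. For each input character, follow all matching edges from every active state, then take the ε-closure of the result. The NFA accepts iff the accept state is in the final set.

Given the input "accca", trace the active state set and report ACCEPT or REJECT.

S₀ = ε-closure({0}) = {0,1,2,8,9,10}
'a' @ 1: {1,3,4,5,6,8,9,10}  [accepting]
'c' @ 2: {1,5,6,7,8,9,10,11}  [accepting]
'c' @ 3: {1,5,6,7,8,9,10,11}  [accepting]
'c' @ 4: {1,5,6,7,8,9,10,11}  [accepting]
'a' @ 5: {1,5,6,7,8,9,10}  [accepting]
final: {1,5,6,7,8,9,10}; accept 9 in set

Answer: ACCEPT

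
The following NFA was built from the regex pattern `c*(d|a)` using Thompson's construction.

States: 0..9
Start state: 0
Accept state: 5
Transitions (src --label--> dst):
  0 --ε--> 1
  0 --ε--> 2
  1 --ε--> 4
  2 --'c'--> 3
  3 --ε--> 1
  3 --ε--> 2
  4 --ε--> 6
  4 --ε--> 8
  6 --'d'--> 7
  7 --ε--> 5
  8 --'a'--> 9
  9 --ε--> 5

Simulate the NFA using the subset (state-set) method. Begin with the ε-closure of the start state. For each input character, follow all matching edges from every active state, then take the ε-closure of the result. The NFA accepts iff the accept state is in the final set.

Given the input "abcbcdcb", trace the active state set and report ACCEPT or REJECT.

Answer: REJECT

Derivation:
S₀ = ε-closure({0}) = {0,1,2,4,6,8}
'a' @ 1: {5,9}  [accepting]
'b' @ 2: {}  — no active states
rest 'cbcdcb' ignored (set empty)
end set {} — state 5 not in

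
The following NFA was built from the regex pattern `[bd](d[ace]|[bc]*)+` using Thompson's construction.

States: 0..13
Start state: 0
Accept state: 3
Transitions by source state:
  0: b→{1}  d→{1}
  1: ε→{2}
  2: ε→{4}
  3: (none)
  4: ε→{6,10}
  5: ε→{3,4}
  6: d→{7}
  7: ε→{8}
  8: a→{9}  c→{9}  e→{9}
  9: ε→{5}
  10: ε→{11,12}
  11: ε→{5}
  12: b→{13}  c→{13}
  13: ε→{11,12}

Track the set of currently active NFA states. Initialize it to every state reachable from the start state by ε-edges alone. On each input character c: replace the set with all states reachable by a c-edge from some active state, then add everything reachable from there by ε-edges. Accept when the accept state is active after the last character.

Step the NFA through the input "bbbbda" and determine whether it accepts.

Answer: ACCEPT

Derivation:
start: ε-closure({0}) = {0}
'b' @ 1: {1,2,3,4,5,6,10,11,12}  (accept∈set)
'b' @ 2: {3,4,5,6,10,11,12,13}  (accept∈set)
'b' @ 3: {3,4,5,6,10,11,12,13}  (accept∈set)
'b' @ 4: {3,4,5,6,10,11,12,13}  (accept∈set)
'd' @ 5: {7,8}
'a' @ 6: {3,4,5,6,9,10,11,12}  (accept∈set)
end set {3,4,5,6,9,10,11,12} — state 3 in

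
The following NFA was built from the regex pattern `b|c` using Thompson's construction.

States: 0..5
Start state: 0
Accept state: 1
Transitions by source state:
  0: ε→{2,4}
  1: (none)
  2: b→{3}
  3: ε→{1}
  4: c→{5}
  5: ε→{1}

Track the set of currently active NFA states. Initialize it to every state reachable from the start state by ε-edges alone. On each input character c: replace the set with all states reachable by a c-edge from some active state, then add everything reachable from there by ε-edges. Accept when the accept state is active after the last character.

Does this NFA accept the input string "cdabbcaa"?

Answer: REJECT

Derivation:
start: ε-closure({0}) = {0,2,4}
'c' @ 1: {1,5}  [accepting]
'd' @ 2: {}  — no active states
rest 'abbcaa' ignored (set empty)
end set {} — state 1 not in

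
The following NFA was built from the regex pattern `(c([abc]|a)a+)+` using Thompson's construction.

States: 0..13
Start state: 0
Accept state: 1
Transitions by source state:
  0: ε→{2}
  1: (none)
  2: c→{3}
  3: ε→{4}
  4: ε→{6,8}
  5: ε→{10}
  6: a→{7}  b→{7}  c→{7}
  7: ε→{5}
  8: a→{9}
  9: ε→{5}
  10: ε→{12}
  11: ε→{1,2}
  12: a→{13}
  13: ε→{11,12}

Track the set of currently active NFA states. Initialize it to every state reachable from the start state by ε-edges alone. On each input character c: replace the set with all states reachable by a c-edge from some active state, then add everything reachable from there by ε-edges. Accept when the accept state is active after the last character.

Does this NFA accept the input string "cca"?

Answer: ACCEPT

Steps:
S₀ = ε-closure({0}) = {0,2}
'c' @ 1: {3,4,6,8}
'c' @ 2: {5,7,10,12}
'a' @ 3: {1,2,11,12,13}  ✓accept
end set {1,2,11,12,13} — state 1 in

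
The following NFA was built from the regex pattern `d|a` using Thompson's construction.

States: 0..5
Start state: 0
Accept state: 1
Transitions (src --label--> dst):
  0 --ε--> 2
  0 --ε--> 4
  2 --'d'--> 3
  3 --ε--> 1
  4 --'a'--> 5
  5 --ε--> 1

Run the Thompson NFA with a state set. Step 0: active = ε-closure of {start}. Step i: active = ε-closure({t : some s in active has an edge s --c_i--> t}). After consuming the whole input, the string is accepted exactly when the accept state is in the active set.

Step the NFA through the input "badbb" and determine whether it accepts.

S₀ = ε-closure({0}) = {0,2,4}
'b' @ 1: {}  — no active states
rest 'adbb' ignored (set empty)
after full input: {}  (accept=1 not in)

Answer: REJECT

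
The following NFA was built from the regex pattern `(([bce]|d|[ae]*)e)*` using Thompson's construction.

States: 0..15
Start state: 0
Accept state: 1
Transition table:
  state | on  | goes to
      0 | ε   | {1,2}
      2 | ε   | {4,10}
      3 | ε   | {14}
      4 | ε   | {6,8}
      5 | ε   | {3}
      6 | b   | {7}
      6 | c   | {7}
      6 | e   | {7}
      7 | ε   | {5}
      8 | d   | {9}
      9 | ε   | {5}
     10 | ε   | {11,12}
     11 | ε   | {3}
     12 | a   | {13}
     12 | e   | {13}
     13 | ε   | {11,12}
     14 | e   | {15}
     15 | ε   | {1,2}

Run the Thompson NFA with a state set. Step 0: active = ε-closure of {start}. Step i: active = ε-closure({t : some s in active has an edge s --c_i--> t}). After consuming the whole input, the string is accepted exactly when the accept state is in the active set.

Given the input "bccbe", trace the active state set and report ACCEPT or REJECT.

Answer: REJECT

Derivation:
start: ε-closure({0}) = {0,1,2,3,4,6,8,10,11,12,14}
'b' @ 1: {3,5,7,14}
'c' @ 2: {}  — dead — no transitions
rest 'cbe' ignored (set empty)
end set {} — state 1 not in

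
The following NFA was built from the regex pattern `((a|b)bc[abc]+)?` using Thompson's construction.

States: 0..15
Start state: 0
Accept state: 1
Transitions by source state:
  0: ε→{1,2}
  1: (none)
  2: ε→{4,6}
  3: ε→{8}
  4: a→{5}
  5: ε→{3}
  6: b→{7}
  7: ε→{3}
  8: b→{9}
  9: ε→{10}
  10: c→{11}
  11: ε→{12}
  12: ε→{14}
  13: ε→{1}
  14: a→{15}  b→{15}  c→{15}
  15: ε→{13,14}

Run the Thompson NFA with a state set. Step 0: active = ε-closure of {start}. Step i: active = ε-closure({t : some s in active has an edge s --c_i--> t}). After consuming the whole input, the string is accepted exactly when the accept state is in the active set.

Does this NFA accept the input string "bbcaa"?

initial (ε-close {0}): {0,1,2,4,6}
'b' @ 1: {3,7,8}
'b' @ 2: {9,10}
'c' @ 3: {11,12,14}
'a' @ 4: {1,13,14,15}  ✓accept
'a' @ 5: {1,13,14,15}  ✓accept
after full input: {1,13,14,15}  (accept=1 in)

Answer: ACCEPT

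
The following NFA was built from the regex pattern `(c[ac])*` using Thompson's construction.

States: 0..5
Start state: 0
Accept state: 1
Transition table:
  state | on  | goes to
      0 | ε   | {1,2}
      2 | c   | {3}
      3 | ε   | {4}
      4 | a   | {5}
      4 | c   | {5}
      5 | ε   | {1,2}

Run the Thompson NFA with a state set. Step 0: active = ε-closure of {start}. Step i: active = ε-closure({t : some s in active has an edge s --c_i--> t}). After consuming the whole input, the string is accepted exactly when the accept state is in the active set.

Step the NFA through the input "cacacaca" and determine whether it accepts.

Answer: ACCEPT

Trace:
S₀ = ε-closure({0}) = {0,1,2}
'c' @ 1: {3,4}
'a' @ 2: {1,2,5}  (accept∈set)
'c' @ 3: {3,4}
'a' @ 4: {1,2,5}  (accept∈set)
'c' @ 5: {3,4}
'a' @ 6: {1,2,5}  (accept∈set)
'c' @ 7: {3,4}
'a' @ 8: {1,2,5}  (accept∈set)
final: {1,2,5}; accept 1 in set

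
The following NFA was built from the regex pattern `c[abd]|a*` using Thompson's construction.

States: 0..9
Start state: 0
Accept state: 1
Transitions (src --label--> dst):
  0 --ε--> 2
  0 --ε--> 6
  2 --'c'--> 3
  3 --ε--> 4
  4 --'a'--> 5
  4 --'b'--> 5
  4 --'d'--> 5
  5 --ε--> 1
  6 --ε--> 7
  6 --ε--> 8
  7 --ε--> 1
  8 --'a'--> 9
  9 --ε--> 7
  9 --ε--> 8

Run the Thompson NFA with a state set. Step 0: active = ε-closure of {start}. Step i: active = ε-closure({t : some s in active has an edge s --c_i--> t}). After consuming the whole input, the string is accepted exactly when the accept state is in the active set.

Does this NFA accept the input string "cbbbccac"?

Answer: REJECT

Steps:
S₀ = ε-closure({0}) = {0,1,2,6,7,8}
'c' @ 1: {3,4}
'b' @ 2: {1,5}  (accept∈set)
'b' @ 3: {}  — dead — no transitions
rest 'bccac' ignored (set empty)
final: {}; accept 1 not in set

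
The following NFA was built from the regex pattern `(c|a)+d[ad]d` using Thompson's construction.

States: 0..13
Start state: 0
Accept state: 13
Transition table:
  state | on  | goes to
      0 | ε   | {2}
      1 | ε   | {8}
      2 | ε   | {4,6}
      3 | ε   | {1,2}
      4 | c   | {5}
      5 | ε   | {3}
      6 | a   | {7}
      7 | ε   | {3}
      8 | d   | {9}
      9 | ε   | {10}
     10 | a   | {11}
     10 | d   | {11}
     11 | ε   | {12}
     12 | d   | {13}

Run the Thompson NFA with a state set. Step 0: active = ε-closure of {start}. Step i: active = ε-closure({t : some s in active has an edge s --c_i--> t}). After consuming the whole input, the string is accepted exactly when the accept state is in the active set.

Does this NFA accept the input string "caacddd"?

initial (ε-close {0}): {0,2,4,6}
'c' @ 1: {1,2,3,4,5,6,8}
'a' @ 2: {1,2,3,4,6,7,8}
'a' @ 3: {1,2,3,4,6,7,8}
'c' @ 4: {1,2,3,4,5,6,8}
'd' @ 5: {9,10}
'd' @ 6: {11,12}
'd' @ 7: {13}  [accepting]
after full input: {13}  (accept=13 in)

Answer: ACCEPT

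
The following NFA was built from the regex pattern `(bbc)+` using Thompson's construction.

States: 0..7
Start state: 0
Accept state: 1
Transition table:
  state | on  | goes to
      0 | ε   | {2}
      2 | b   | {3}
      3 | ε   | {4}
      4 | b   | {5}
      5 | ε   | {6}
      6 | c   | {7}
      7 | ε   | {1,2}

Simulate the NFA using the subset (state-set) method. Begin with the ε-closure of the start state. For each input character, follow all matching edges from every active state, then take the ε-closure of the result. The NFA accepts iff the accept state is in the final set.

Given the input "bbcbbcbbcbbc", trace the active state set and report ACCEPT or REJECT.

start: ε-closure({0}) = {0,2}
'b' @ 1: {3,4}
'b' @ 2: {5,6}
'c' @ 3: {1,2,7}  (accept∈set)
'b' @ 4: {3,4}
'b' @ 5: {5,6}
'c' @ 6: {1,2,7}  (accept∈set)
'b' @ 7: {3,4}
'b' @ 8: {5,6}
'c' @ 9: {1,2,7}  (accept∈set)
'b' @ 10: {3,4}
'b' @ 11: {5,6}
'c' @ 12: {1,2,7}  (accept∈set)
end set {1,2,7} — state 1 in

Answer: ACCEPT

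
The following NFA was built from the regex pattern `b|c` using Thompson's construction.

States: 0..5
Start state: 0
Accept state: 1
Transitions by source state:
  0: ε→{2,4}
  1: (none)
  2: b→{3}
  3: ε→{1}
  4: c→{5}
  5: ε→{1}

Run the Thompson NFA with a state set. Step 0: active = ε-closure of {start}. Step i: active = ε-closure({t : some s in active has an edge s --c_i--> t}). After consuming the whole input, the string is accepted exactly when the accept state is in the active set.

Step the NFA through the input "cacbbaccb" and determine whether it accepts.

Answer: REJECT

Trace:
S₀ = ε-closure({0}) = {0,2,4}
'c' @ 1: {1,5}  [accepting]
'a' @ 2: {}  — state set empty
rest 'cbbaccb' ignored (set empty)
end set {} — state 1 not in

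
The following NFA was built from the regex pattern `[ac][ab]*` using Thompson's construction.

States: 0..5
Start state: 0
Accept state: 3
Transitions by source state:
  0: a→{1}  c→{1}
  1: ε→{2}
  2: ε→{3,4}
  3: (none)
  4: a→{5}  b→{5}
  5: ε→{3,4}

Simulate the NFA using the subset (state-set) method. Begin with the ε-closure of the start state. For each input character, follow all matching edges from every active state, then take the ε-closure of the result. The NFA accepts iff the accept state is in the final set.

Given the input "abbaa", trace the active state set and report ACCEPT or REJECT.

S₀ = ε-closure({0}) = {0}
'a' @ 1: {1,2,3,4}  (accept∈set)
'b' @ 2: {3,4,5}  (accept∈set)
'b' @ 3: {3,4,5}  (accept∈set)
'a' @ 4: {3,4,5}  (accept∈set)
'a' @ 5: {3,4,5}  (accept∈set)
final: {3,4,5}; accept 3 in set

Answer: ACCEPT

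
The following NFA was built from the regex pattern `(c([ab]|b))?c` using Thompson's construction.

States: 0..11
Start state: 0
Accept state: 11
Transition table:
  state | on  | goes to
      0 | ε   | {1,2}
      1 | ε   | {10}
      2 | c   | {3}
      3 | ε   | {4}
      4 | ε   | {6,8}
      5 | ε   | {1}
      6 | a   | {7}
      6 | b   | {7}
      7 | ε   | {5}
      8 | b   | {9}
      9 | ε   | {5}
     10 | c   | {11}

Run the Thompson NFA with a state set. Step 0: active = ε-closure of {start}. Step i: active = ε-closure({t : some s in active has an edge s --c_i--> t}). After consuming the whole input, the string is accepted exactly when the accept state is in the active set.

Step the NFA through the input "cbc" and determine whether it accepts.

Answer: ACCEPT

Steps:
S₀ = ε-closure({0}) = {0,1,2,10}
'c' @ 1: {3,4,6,8,11}  ✓accept
'b' @ 2: {1,5,7,9,10}
'c' @ 3: {11}  ✓accept
final: {11}; accept 11 in set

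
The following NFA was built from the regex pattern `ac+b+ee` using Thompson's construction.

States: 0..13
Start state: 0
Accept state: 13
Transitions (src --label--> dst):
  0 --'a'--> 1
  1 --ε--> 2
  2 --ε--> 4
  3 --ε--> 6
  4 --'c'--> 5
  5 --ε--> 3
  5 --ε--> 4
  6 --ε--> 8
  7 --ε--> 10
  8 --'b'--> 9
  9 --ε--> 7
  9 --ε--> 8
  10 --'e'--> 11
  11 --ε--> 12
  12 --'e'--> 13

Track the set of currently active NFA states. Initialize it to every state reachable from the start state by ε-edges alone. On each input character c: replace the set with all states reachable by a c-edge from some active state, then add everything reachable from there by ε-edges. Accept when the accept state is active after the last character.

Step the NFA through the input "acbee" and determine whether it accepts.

initial (ε-close {0}): {0}
'a' @ 1: {1,2,4}
'c' @ 2: {3,4,5,6,8}
'b' @ 3: {7,8,9,10}
'e' @ 4: {11,12}
'e' @ 5: {13}  (accept∈set)
final: {13}; accept 13 in set

Answer: ACCEPT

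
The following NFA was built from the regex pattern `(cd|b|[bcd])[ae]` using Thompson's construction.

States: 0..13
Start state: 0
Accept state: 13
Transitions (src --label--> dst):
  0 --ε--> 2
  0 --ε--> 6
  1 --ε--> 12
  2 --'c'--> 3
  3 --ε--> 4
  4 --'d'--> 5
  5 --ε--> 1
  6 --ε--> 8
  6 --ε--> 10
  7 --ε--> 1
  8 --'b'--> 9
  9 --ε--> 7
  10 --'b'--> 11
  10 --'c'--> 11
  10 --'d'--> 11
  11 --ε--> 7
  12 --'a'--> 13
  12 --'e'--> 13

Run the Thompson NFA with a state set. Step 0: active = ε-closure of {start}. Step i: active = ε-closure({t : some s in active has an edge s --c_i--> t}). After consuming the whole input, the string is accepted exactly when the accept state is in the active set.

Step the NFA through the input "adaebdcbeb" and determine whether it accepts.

S₀ = ε-closure({0}) = {0,2,6,8,10}
'a' @ 1: {}  — no active states
rest 'daebdcbeb' ignored (set empty)
final: {}; accept 13 not in set

Answer: REJECT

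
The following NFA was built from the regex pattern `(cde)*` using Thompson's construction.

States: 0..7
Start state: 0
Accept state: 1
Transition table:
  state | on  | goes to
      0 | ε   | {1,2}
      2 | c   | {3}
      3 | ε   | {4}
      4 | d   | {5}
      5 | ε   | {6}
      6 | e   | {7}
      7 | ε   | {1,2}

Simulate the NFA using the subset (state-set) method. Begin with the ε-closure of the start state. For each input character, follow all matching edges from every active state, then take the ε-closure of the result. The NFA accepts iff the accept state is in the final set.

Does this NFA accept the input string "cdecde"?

start: ε-closure({0}) = {0,1,2}
'c' @ 1: {3,4}
'd' @ 2: {5,6}
'e' @ 3: {1,2,7}  (accept∈set)
'c' @ 4: {3,4}
'd' @ 5: {5,6}
'e' @ 6: {1,2,7}  (accept∈set)
after full input: {1,2,7}  (accept=1 in)

Answer: ACCEPT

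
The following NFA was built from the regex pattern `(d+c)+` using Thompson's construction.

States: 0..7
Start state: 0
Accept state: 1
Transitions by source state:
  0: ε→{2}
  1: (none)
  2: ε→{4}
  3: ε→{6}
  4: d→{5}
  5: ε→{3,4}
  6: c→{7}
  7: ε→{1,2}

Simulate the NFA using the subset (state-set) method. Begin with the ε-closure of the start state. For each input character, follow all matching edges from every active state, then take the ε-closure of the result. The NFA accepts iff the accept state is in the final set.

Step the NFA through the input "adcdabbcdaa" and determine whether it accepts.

initial (ε-close {0}): {0,2,4}
'a' @ 1: {}  — no active states
rest 'dcdabbcdaa' ignored (set empty)
final: {}; accept 1 not in set

Answer: REJECT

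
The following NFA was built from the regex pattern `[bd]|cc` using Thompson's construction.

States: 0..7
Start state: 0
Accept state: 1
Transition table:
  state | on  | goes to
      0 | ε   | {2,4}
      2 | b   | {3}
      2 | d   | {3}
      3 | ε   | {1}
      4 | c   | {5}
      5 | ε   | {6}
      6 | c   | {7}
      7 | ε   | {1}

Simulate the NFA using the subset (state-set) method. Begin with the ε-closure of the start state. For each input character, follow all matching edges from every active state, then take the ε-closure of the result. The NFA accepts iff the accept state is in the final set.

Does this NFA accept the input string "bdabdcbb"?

Answer: REJECT

Derivation:
initial (ε-close {0}): {0,2,4}
'b' @ 1: {1,3}  ✓accept
'd' @ 2: {}  — state set empty
rest 'abdcbb' ignored (set empty)
end set {} — state 1 not in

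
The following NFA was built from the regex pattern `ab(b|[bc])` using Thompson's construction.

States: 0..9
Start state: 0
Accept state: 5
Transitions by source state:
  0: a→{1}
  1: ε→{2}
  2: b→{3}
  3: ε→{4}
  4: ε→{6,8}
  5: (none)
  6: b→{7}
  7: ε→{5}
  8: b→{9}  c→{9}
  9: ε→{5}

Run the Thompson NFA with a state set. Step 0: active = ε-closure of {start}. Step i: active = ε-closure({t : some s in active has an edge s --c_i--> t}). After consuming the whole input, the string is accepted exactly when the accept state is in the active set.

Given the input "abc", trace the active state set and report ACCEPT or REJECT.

start: ε-closure({0}) = {0}
'a' @ 1: {1,2}
'b' @ 2: {3,4,6,8}
'c' @ 3: {5,9}  (accept∈set)
end set {5,9} — state 5 in

Answer: ACCEPT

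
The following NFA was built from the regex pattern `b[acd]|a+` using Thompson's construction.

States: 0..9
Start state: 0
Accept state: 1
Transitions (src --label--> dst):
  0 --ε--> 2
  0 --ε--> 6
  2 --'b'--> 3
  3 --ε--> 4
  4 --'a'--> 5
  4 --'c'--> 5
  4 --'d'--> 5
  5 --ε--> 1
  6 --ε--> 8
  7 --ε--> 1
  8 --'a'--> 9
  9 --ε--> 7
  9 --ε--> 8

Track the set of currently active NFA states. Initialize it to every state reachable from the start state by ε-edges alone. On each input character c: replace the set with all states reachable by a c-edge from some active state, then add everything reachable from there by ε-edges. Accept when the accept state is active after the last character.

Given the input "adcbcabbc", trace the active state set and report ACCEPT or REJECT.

initial (ε-close {0}): {0,2,6,8}
'a' @ 1: {1,7,8,9}  (accept∈set)
'd' @ 2: {}  — no active states
rest 'cbcabbc' ignored (set empty)
final: {}; accept 1 not in set

Answer: REJECT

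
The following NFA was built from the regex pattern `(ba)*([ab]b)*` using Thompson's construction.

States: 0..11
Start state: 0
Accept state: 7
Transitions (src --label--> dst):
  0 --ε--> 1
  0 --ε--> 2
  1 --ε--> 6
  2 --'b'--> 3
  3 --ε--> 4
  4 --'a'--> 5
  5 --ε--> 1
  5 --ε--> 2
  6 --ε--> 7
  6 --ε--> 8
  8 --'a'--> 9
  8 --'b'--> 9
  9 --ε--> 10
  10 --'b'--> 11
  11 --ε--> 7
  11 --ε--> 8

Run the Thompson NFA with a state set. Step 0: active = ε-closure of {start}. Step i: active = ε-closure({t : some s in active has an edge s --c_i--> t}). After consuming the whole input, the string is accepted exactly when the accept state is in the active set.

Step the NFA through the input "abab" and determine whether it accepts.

Answer: ACCEPT

Steps:
start: ε-closure({0}) = {0,1,2,6,7,8}
'a' @ 1: {9,10}
'b' @ 2: {7,8,11}  ✓accept
'a' @ 3: {9,10}
'b' @ 4: {7,8,11}  ✓accept
end set {7,8,11} — state 7 in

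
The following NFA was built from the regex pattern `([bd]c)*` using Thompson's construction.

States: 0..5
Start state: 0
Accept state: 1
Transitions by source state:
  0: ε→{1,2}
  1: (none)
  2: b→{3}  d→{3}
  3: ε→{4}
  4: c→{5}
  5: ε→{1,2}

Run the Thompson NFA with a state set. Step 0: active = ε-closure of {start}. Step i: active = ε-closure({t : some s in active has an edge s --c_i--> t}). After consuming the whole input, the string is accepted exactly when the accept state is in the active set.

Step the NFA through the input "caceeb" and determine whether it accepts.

Answer: REJECT

Steps:
start: ε-closure({0}) = {0,1,2}
'c' @ 1: {}  — state set empty
rest 'aceeb' ignored (set empty)
final: {}; accept 1 not in set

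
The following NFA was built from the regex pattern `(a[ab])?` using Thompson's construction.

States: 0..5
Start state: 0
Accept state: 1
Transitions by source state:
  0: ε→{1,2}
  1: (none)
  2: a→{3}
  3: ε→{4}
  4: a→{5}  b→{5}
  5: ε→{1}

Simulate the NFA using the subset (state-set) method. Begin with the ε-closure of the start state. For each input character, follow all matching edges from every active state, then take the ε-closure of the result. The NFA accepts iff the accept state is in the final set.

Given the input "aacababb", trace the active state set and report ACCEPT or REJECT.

initial (ε-close {0}): {0,1,2}
'a' @ 1: {3,4}
'a' @ 2: {1,5}  ✓accept
'c' @ 3: {}  — no active states
rest 'ababb' ignored (set empty)
end set {} — state 1 not in

Answer: REJECT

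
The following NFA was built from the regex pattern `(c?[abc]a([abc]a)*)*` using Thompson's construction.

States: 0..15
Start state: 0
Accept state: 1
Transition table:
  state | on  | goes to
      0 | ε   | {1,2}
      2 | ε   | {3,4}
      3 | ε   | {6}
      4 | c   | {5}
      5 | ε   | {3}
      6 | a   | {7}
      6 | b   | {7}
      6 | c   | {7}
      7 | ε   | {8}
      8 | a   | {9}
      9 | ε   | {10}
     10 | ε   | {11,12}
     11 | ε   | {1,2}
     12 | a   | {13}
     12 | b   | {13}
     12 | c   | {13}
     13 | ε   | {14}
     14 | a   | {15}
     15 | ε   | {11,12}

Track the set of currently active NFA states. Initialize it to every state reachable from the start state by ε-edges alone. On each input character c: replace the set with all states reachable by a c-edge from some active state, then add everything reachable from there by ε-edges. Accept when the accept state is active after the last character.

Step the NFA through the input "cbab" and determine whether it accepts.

start: ε-closure({0}) = {0,1,2,3,4,6}
'c' @ 1: {3,5,6,7,8}
'b' @ 2: {7,8}
'a' @ 3: {1,2,3,4,6,9,10,11,12}  [accepting]
'b' @ 4: {7,8,13,14}
end set {7,8,13,14} — state 1 not in

Answer: REJECT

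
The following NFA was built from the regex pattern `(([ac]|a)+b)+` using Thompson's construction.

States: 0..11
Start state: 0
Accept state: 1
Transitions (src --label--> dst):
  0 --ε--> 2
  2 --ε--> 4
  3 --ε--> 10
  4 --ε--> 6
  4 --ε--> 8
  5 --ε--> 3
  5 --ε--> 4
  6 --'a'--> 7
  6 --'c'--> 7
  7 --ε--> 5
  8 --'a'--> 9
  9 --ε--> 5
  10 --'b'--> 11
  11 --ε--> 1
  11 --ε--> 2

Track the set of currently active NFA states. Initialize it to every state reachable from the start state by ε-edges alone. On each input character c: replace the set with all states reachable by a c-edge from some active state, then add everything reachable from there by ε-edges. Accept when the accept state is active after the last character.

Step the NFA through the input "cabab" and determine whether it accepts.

initial (ε-close {0}): {0,2,4,6,8}
'c' @ 1: {3,4,5,6,7,8,10}
'a' @ 2: {3,4,5,6,7,8,9,10}
'b' @ 3: {1,2,4,6,8,11}  (accept∈set)
'a' @ 4: {3,4,5,6,7,8,9,10}
'b' @ 5: {1,2,4,6,8,11}  (accept∈set)
end set {1,2,4,6,8,11} — state 1 in

Answer: ACCEPT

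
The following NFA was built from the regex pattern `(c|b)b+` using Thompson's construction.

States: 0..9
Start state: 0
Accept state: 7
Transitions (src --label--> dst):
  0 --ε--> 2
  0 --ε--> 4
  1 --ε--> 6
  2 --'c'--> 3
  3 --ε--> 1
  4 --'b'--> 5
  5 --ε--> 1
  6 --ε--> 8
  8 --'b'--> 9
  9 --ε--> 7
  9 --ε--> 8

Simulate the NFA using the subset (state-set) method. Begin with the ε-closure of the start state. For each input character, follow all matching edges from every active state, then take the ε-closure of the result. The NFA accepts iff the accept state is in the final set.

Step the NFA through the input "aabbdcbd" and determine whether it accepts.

initial (ε-close {0}): {0,2,4}
'a' @ 1: {}  — state set empty
rest 'abbdcbd' ignored (set empty)
final: {}; accept 7 not in set

Answer: REJECT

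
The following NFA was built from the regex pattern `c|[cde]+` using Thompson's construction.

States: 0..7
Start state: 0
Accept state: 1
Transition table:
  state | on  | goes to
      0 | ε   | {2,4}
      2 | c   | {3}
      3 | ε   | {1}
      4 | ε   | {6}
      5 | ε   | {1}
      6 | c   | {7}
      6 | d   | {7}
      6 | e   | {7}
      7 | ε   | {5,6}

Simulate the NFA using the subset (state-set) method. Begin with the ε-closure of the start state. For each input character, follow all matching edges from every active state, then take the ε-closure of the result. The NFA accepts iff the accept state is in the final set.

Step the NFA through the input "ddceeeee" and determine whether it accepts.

initial (ε-close {0}): {0,2,4,6}
'd' @ 1: {1,5,6,7}  ✓accept
'd' @ 2: {1,5,6,7}  ✓accept
'c' @ 3: {1,5,6,7}  ✓accept
'e' @ 4: {1,5,6,7}  ✓accept
'e' @ 5: {1,5,6,7}  ✓accept
'e' @ 6: {1,5,6,7}  ✓accept
'e' @ 7: {1,5,6,7}  ✓accept
'e' @ 8: {1,5,6,7}  ✓accept
after full input: {1,5,6,7}  (accept=1 in)

Answer: ACCEPT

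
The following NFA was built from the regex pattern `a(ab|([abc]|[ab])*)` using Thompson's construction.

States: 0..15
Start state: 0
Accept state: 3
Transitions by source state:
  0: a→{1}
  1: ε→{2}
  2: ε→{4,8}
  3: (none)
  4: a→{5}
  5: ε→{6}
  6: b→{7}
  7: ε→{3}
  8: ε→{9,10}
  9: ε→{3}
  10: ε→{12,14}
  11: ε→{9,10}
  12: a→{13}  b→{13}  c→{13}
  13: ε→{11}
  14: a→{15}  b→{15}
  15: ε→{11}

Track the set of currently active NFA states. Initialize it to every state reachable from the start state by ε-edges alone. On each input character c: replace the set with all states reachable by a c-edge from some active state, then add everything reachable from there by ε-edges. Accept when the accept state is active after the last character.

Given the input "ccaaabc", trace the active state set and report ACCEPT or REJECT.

S₀ = ε-closure({0}) = {0}
'c' @ 1: {}  — dead — no transitions
rest 'caaabc' ignored (set empty)
final: {}; accept 3 not in set

Answer: REJECT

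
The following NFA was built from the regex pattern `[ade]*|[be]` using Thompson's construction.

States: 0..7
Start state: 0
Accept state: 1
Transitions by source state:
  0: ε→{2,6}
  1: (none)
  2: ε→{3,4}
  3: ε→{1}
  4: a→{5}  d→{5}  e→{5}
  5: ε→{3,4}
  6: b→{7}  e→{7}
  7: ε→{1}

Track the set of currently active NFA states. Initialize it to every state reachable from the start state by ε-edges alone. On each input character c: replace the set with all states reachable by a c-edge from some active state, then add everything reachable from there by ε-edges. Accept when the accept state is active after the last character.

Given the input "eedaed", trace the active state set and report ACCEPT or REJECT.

Answer: ACCEPT

Steps:
S₀ = ε-closure({0}) = {0,1,2,3,4,6}
'e' @ 1: {1,3,4,5,7}  [accepting]
'e' @ 2: {1,3,4,5}  [accepting]
'd' @ 3: {1,3,4,5}  [accepting]
'a' @ 4: {1,3,4,5}  [accepting]
'e' @ 5: {1,3,4,5}  [accepting]
'd' @ 6: {1,3,4,5}  [accepting]
end set {1,3,4,5} — state 1 in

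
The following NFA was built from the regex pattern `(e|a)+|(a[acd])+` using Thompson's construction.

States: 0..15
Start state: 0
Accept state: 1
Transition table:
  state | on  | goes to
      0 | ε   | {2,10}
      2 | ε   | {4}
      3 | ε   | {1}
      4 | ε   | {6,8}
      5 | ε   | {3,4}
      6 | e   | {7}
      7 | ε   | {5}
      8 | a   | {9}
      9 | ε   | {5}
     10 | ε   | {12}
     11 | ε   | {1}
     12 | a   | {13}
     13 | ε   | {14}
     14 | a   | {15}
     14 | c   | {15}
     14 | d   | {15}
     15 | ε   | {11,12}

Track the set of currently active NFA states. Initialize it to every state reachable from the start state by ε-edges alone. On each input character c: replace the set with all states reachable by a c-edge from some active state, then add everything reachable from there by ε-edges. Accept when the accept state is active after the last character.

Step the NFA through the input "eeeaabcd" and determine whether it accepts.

Answer: REJECT

Steps:
start: ε-closure({0}) = {0,2,4,6,8,10,12}
'e' @ 1: {1,3,4,5,6,7,8}  [accepting]
'e' @ 2: {1,3,4,5,6,7,8}  [accepting]
'e' @ 3: {1,3,4,5,6,7,8}  [accepting]
'a' @ 4: {1,3,4,5,6,8,9}  [accepting]
'a' @ 5: {1,3,4,5,6,8,9}  [accepting]
'b' @ 6: {}  — dead — no transitions
rest 'cd' ignored (set empty)
end set {} — state 1 not in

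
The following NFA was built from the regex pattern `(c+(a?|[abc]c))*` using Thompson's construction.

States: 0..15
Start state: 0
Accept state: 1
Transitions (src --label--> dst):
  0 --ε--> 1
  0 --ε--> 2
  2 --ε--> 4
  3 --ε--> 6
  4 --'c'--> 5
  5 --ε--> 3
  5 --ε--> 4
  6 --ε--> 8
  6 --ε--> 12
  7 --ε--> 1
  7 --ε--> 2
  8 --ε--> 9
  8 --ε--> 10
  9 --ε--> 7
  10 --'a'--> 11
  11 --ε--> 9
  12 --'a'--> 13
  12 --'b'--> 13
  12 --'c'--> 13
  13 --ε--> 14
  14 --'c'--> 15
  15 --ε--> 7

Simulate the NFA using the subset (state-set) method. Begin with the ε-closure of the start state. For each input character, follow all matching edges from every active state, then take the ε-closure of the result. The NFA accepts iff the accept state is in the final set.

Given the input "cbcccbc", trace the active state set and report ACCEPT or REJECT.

initial (ε-close {0}): {0,1,2,4}
'c' @ 1: {1,2,3,4,5,6,7,8,9,10,12}  ✓accept
'b' @ 2: {13,14}
'c' @ 3: {1,2,4,7,15}  ✓accept
'c' @ 4: {1,2,3,4,5,6,7,8,9,10,12}  ✓accept
'c' @ 5: {1,2,3,4,5,6,7,8,9,10,12,13,14}  ✓accept
'b' @ 6: {13,14}
'c' @ 7: {1,2,4,7,15}  ✓accept
end set {1,2,4,7,15} — state 1 in

Answer: ACCEPT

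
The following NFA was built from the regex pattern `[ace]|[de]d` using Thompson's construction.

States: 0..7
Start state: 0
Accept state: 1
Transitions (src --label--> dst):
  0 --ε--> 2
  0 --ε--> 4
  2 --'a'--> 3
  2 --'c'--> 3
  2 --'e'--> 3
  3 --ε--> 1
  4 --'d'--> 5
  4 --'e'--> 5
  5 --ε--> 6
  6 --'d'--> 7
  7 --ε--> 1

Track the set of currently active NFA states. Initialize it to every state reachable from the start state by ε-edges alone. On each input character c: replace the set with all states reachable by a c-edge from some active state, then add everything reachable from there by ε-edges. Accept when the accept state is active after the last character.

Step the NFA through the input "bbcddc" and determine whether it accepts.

Answer: REJECT

Derivation:
S₀ = ε-closure({0}) = {0,2,4}
'b' @ 1: {}  — dead — no transitions
rest 'bcddc' ignored (set empty)
final: {}; accept 1 not in set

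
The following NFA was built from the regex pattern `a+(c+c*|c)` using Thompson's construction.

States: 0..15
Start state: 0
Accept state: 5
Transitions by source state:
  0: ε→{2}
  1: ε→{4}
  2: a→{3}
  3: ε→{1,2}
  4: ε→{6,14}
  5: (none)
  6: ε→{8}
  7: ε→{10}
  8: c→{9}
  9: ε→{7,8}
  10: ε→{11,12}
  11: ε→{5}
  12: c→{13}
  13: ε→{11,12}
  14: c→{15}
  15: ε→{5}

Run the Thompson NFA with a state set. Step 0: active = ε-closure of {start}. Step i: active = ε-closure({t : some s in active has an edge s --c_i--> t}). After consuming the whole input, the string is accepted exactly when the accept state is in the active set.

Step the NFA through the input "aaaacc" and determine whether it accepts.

Answer: ACCEPT

Derivation:
start: ε-closure({0}) = {0,2}
'a' @ 1: {1,2,3,4,6,8,14}
'a' @ 2: {1,2,3,4,6,8,14}
'a' @ 3: {1,2,3,4,6,8,14}
'a' @ 4: {1,2,3,4,6,8,14}
'c' @ 5: {5,7,8,9,10,11,12,15}  [accepting]
'c' @ 6: {5,7,8,9,10,11,12,13}  [accepting]
final: {5,7,8,9,10,11,12,13}; accept 5 in set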